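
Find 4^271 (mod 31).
Using Fermat: 4^{30} ≡ 1 (mod 31). 271 ≡ 1 (mod 30). So 4^{271} ≡ 4^{1} ≡ 4 (mod 31)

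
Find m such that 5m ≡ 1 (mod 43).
5^(-1) ≡ 26 (mod 43). Verification: 5 × 26 = 130 ≡ 1 (mod 43)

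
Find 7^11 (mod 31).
Using repeated squaring. 11 = 8 + 2 + 1 (binary 1011). Repeated squaring mod 31: 7^1 ≡ 7; 7^2 ≡ 7² = 49 ≡ 18; 7^4 ≡ 18² = 324 ≡ 14; 7^8 ≡ 14² = 196 ≡ 10. Multiply: 7^11 = 7^8 × 7^2 × 7^1 ≡ 10 × 18 × 7 (mod 31): 10 × 18 = 180 ≡ 25; 25 × 7 = 175 ≡ 20. So 7^11 ≡ 20 (mod 31).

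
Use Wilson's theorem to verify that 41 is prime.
(40)! mod 41 = 40. Since this equals -1 (mod 41), Wilson confirms 41 is prime.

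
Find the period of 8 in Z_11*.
Powers of 8 mod 11: 8^1≡8, 8^2≡9, 8^3≡6, 8^4≡4, 8^5≡10, 8^6≡3, 8^7≡2, 8^8≡5, 8^9≡7, 8^10≡1. Order = 10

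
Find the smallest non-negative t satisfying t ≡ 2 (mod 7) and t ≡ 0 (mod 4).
M = 7 × 4 = 28. M₁ = 4, y₁ ≡ 2 (mod 7). M₂ = 7, y₂ ≡ 3 (mod 4). t = 2×4×2 + 0×7×3 ≡ 16 (mod 28)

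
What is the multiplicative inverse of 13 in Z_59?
50

Using Extended Euclidean Algorithm:
gcd(13, 59) = 1
Bezout coefficients: 13 × -9 + 59 × 2 = 1
So 13 × -9 ≡ 1 (mod 59)
The inverse is -9 mod 59 = 50
Verification: 13 × 50 = 650 = 11 × 59 + 1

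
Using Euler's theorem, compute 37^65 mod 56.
By Euler: 37^{24} ≡ 1 (mod 56) since gcd(37, 56) = 1. 65 = 2×24 + 17. So 37^{65} ≡ 37^{17} ≡ 53 (mod 56)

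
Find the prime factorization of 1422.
2 × 3^2 × 79

Divide by primes starting from smallest:
1422 ÷ 2 = 711
711 ÷ 3 = 237
237 ÷ 3 = 79
79 ÷ 79 = 1

1422 = 2 × 3^2 × 79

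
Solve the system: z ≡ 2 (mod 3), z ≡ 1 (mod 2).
M = 3 × 2 = 6. M₁ = 2, y₁ ≡ 2 (mod 3). M₂ = 3, y₂ ≡ 1 (mod 2). z = 2×2×2 + 1×3×1 ≡ 5 (mod 6)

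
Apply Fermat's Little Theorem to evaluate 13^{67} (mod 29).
4

By Fermat's Little Theorem, a^(p-1) ≡ 1 (mod p) for prime p and gcd(a, p) = 1
Here p = 29, so 13^28 ≡ 1 (mod 29)
We can reduce the exponent: 67 mod 28 = 11
So 13^67 ≡ 13^11 (mod 29)
Computing: 13^11 mod 29 = 4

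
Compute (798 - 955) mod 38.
33

(798 - 955) = -157
-157 mod 38 = 33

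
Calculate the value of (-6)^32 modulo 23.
Using Fermat: (-6)^{22} ≡ 1 (mod 23). 32 ≡ 10 (mod 22). So (-6)^{32} ≡ (-6)^{10} ≡ 4 (mod 23)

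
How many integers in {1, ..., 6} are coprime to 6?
2

Prime factorization: 6 = 2 × 3
Using the formula φ(n) = n × Π(1 - 1/p) for each prime factor p:
φ(6) = 6 × (1 - 1/2) × (1 - 1/3)
φ(6) = 2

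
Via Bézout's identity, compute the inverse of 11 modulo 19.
Extended GCD: 11(7) + 19(-4) = 1. So 11^(-1) ≡ 7 ≡ 7 (mod 19). Verify: 11 × 7 = 77 ≡ 1 (mod 19)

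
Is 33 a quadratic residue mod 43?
By Euler's criterion: 33^{21} ≡ 42 (mod 43). Since this equals -1 (≡ 42), 33 is not a QR.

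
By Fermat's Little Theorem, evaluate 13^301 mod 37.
By Fermat: 13^{36} ≡ 1 (mod 37). 301 = 8×36 + 13. So 13^{301} ≡ 13^{13} ≡ 19 (mod 37)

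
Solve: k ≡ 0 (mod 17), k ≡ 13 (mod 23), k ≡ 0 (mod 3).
M = 17 × 23 × 3 = 1173. M₁ = 69, y₁ ≡ 1 (mod 17). M₂ = 51, y₂ ≡ 14 (mod 23). M₃ = 391, y₃ ≡ 1 (mod 3). k = 0×69×1 + 13×51×14 + 0×391×1 ≡ 1071 (mod 1173)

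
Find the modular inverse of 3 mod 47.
3^(-1) ≡ 16 (mod 47). Verification: 3 × 16 = 48 ≡ 1 (mod 47)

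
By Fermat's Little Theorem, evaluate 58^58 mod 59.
By Fermat's Little Theorem, 58^{58} ≡ 1 (mod 59) since 59 is prime and gcd(58, 59) = 1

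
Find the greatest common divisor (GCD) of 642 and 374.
2

Using the Euclidean algorithm:
642 = 1 × 374 + 268
374 = 1 × 268 + 106
268 = 2 × 106 + 56
106 = 1 × 56 + 50
56 = 1 × 50 + 6
50 = 8 × 6 + 2
6 = 3 × 2 + 0

GCD(642, 374) = 2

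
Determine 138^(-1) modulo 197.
138^(-1) ≡ 10 (mod 197). Verification: 138 × 10 = 1380 ≡ 1 (mod 197)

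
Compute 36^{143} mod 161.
1

Using successive squaring:
Binary expansion of 143: 10001111
Powers of 36 mod 161 (each is the square of the previous):
  36^1 ≡ 36 (mod 161)
  36^2 ≡ 36² = 1296 ≡ 8 (mod 161)
  36^4 ≡ 8² = 64 ≡ 64 (mod 161)
  36^8 ≡ 64² = 4096 ≡ 71 (mod 161)
  36^16 ≡ 71² = 5041 ≡ 50 (mod 161)
  36^32 ≡ 50² = 2500 ≡ 85 (mod 161)
  36^64 ≡ 85² = 7225 ≡ 141 (mod 161)
  36^128 ≡ 141² = 19881 ≡ 78 (mod 161)
143 = 128 + 8 + 4 + 2 + 1, so 36^143 = 36^128 × 36^8 × 36^4 × 36^2 × 36^1 ≡ 78 × 71 × 64 × 8 × 36 (mod 161)
Multiplying step by step:
  78 × 71 = 5538 ≡ 64 (mod 161)
  64 × 64 = 4096 ≡ 71 (mod 161)
  71 × 8 = 568 ≡ 85 (mod 161)
  85 × 36 = 3060 ≡ 1 (mod 161)
Result: 36^143 ≡ 1 (mod 161)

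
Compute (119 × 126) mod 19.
3

(119 × 126) = 14994
14994 mod 19 = 3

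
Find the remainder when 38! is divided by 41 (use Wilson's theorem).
(40)! = (38)! × (39) × (40) ≡ -1 (mod 41). So (38)! ≡ -1 × [(40)(39)]^(-1) ≡ 20 (mod 41)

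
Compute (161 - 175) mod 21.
7

(161 - 175) = -14
-14 mod 21 = 7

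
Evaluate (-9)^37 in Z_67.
Using repeated squaring. (-9) ≡ 58 (mod 67). 37 = 32 + 4 + 1 (binary 100101). Repeated squaring mod 67: 58^1 ≡ 58; 58^2 ≡ 58² = 3364 ≡ 14; 58^4 ≡ 14² = 196 ≡ 62; 58^8 ≡ 62² = 3844 ≡ 25; 58^16 ≡ 25² = 625 ≡ 22; 58^32 ≡ 22² = 484 ≡ 15. Multiply: (-9)^37 ≡ 58^32 × 58^4 × 58^1 ≡ 15 × 62 × 58 (mod 67): 15 × 62 = 930 ≡ 59; 59 × 58 = 3422 ≡ 5. So (-9)^37 ≡ 5 (mod 67).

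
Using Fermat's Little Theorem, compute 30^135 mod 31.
By Fermat: 30^{30} ≡ 1 (mod 31). 135 = 4×30 + 15. So 30^{135} ≡ 30^{15} ≡ 30 (mod 31)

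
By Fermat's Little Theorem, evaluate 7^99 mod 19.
By Fermat: 7^{18} ≡ 1 (mod 19). 99 = 5×18 + 9. So 7^{99} ≡ 7^{9} ≡ 1 (mod 19)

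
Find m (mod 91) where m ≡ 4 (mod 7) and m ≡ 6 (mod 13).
M = 7 × 13 = 91. M₁ = 13, y₁ ≡ 6 (mod 7). M₂ = 7, y₂ ≡ 2 (mod 13). m = 4×13×6 + 6×7×2 ≡ 32 (mod 91)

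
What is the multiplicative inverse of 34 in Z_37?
34^(-1) ≡ 12 (mod 37). Verification: 34 × 12 = 408 ≡ 1 (mod 37)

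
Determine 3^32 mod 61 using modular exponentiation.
Using repeated squaring. 32 = 32 (binary 100000). Repeated squaring mod 61: 3^1 ≡ 3; 3^2 ≡ 3² = 9 ≡ 9; 3^4 ≡ 9² = 81 ≡ 20; 3^8 ≡ 20² = 400 ≡ 34; 3^16 ≡ 34² = 1156 ≡ 58; 3^32 ≡ 58² = 3364 ≡ 9. So 3^32 ≡ 9 (mod 61).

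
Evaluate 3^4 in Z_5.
4 = 4 (binary 100). Repeated squaring mod 5: 3^1 ≡ 3; 3^2 ≡ 3² = 9 ≡ 4; 3^4 ≡ 4² = 16 ≡ 1. So 3^4 ≡ 1 (mod 5).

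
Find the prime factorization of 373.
373

Divide by primes starting from smallest:
373 ÷ 373 = 1

373 = 373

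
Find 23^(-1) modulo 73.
54

Using Extended Euclidean Algorithm:
gcd(23, 73) = 1
Bezout coefficients: 23 × -19 + 73 × 6 = 1
So 23 × -19 ≡ 1 (mod 73)
The inverse is -19 mod 73 = 54
Verification: 23 × 54 = 1242 = 17 × 73 + 1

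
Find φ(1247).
1176

Prime factorization: 1247 = 29 × 43
Using the formula φ(n) = n × Π(1 - 1/p) for each prime factor p:
φ(1247) = 1247 × (1 - 1/29) × (1 - 1/43)
φ(1247) = 1176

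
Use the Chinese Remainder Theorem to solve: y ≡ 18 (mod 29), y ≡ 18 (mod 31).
18

Using the Chinese Remainder Theorem:
M = product of moduli = 899
For equation 1: M_1 = 31, 31 ≡ 2 (mod 29), inverse of 31 mod 29 is 15 (check: 2 × 15 = 30 ≡ 1 (mod 29))
For equation 2: M_2 = 29, 29 ≡ 29 (mod 31), inverse of 29 mod 31 is 15 (check: 29 × 15 = 435 ≡ 1 (mod 31))
Combine: y ≡ Σ r_i×M_i×(M_i⁻¹ mod m_i) = 18×31×15 + 18×29×15 = 8370 + 7830 = 16200
16200 mod 899 = 18
y ≡ 18 (mod 899)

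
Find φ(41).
40

Prime factorization: 41 = 41
Using the formula φ(n) = n × Π(1 - 1/p) for each prime factor p:
φ(41) = 41 × (1 - 1/41)
φ(41) = 40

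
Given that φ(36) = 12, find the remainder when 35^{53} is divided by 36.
By Euler: 35^{12} ≡ 1 (mod 36) since gcd(35, 36) = 1. 53 = 4×12 + 5. So 35^{53} ≡ 35^{5} ≡ 35 (mod 36)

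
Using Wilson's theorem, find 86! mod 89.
(88)! = (86)! × (87) × (88) ≡ -1 (mod 89). So (86)! ≡ -1 × [(88)(87)]^(-1) ≡ 44 (mod 89)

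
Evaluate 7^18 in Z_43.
Using repeated squaring. 18 = 16 + 2 (binary 10010). Repeated squaring mod 43: 7^1 ≡ 7; 7^2 ≡ 7² = 49 ≡ 6; 7^4 ≡ 6² = 36 ≡ 36; 7^8 ≡ 36² = 1296 ≡ 6; 7^16 ≡ 6² = 36 ≡ 36. Multiply: 7^18 = 7^16 × 7^2 ≡ 36 × 6 (mod 43): 36 × 6 = 216 ≡ 1. So 7^18 ≡ 1 (mod 43).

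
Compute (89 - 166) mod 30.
13

(89 - 166) = -77
-77 mod 30 = 13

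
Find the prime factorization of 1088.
2^6 × 17

Divide by primes starting from smallest:
1088 ÷ 2 = 544
544 ÷ 2 = 272
272 ÷ 2 = 136
136 ÷ 2 = 68
68 ÷ 2 = 34
34 ÷ 2 = 17
17 ÷ 17 = 1

1088 = 2^6 × 17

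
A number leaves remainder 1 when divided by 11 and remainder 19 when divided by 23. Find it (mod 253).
M = 11 × 23 = 253. M₁ = 23, y₁ ≡ 1 (mod 11). M₂ = 11, y₂ ≡ 21 (mod 23). m = 1×23×1 + 19×11×21 ≡ 111 (mod 253)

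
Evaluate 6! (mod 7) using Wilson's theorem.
By Wilson's theorem, (6)! ≡ -1 ≡ 6 (mod 7)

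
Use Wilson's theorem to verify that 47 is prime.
(46)! mod 47 = 46. Since this equals -1 (mod 47), Wilson confirms 47 is prime.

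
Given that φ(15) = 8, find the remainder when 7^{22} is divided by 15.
By Euler: 7^{8} ≡ 1 (mod 15) since gcd(7, 15) = 1. 22 = 2×8 + 6. So 7^{22} ≡ 7^{6} ≡ 4 (mod 15)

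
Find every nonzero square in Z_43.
QRs mod 43: {1, 4, 6, 9, 10, 11, 13, 14, 15, 16, 17, 21, 23, 24, 25, 31, 35, 36, 38, 40, 41}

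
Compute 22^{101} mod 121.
0

Using successive squaring:
Binary expansion of 101: 1100101
Powers of 22 mod 121 (each is the square of the previous):
  22^1 ≡ 22 (mod 121)
  22^2 ≡ 22² = 484 ≡ 0 (mod 121)
  22^4 ≡ 0² = 0 ≡ 0 (mod 121)
  22^8 ≡ 0² = 0 ≡ 0 (mod 121)
  22^16 ≡ 0² = 0 ≡ 0 (mod 121)
  22^32 ≡ 0² = 0 ≡ 0 (mod 121)
  22^64 ≡ 0² = 0 ≡ 0 (mod 121)
101 = 64 + 32 + 4 + 1, so 22^101 = 22^64 × 22^32 × 22^4 × 22^1 ≡ 0 × 0 × 0 × 22 (mod 121)
Multiplying step by step:
  0 × 0 = 0 ≡ 0 (mod 121)
  0 × 0 = 0 ≡ 0 (mod 121)
  0 × 22 = 0 ≡ 0 (mod 121)
Result: 22^101 ≡ 0 (mod 121)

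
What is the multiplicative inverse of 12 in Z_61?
56

Using Extended Euclidean Algorithm:
gcd(12, 61) = 1
Bezout coefficients: 12 × -5 + 61 × 1 = 1
So 12 × -5 ≡ 1 (mod 61)
The inverse is -5 mod 61 = 56
Verification: 12 × 56 = 672 = 11 × 61 + 1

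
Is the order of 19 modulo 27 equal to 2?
No, the actual order is 3, not 2.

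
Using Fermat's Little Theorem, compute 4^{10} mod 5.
1

By Fermat's Little Theorem, a^(p-1) ≡ 1 (mod p) for prime p and gcd(a, p) = 1
Here p = 5, so 4^4 ≡ 1 (mod 5)
We can reduce the exponent: 10 mod 4 = 2
So 4^10 ≡ 4^2 (mod 5)
Computing: 4^2 mod 5 = 1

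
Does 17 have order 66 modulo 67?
p - 1 = 66 has prime divisors 2, 3, 11. Check 17^(66/q) mod 67 for each: 17^(66/2) = 17^33 ≡ 1, 17^(66/3) = 17^22 ≡ 37, 17^(66/11) = 17^6 ≡ 15 (mod 67). Since 17^33 ≡ 1 (mod 67), the order of 17 divides 33 (in fact the order is 33) ≠ 66, so it is not a primitive root.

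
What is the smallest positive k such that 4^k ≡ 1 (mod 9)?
Powers of 4 mod 9: 4^1≡4, 4^2≡7, 4^3≡1. Order = 3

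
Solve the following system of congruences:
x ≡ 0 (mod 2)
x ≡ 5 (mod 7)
12

Using the Chinese Remainder Theorem:
M = product of moduli = 14
For equation 1: M_1 = 7, 7 ≡ 1 (mod 2), inverse of 7 mod 2 is 1 (check: 1 × 1 = 1 ≡ 1 (mod 2))
For equation 2: M_2 = 2, 2 ≡ 2 (mod 7), inverse of 2 mod 7 is 4 (check: 2 × 4 = 8 ≡ 1 (mod 7))
Combine: x ≡ Σ r_i×M_i×(M_i⁻¹ mod m_i) = 0×7×1 + 5×2×4 = 0 + 40 = 40
40 mod 14 = 12
x ≡ 12 (mod 14)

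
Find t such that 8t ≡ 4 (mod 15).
8

Since gcd(8, 15) = 1 divides 4, a solution exists.
Multiply both sides by the inverse of 8 mod 15:
  8^(-1) mod 15 = 2
  x ≡ 2 × 4 ≡ 8 ≡ 8 (mod 15)
Verification: 8 × 8 = 64 = 4 × 15 + 4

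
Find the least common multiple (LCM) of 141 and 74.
10434

First find GCD(141, 74) using the Euclidean algorithm:
141 = 1 × 74 + 67
74 = 1 × 67 + 7
67 = 9 × 7 + 4
7 = 1 × 4 + 3
4 = 1 × 3 + 1
3 = 3 × 1 + 0
GCD(141, 74) = 1

LCM formula: LCM(a, b) = (a × b) / GCD(a, b)
LCM(141, 74) = (141 × 74) / 1
LCM(141, 74) = 10434 / 1
LCM(141, 74) = 10434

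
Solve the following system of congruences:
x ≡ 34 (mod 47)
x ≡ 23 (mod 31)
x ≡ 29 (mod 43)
49995

Using the Chinese Remainder Theorem:
M = product of moduli = 62651
For equation 1: M_1 = 1333, 1333 ≡ 17 (mod 47), inverse of 1333 mod 47 is 36 (check: 17 × 36 = 612 ≡ 1 (mod 47))
For equation 2: M_2 = 2021, 2021 ≡ 6 (mod 31), inverse of 2021 mod 31 is 26 (check: 6 × 26 = 156 ≡ 1 (mod 31))
For equation 3: M_3 = 1457, 1457 ≡ 38 (mod 43), inverse of 1457 mod 43 is 17 (check: 38 × 17 = 646 ≡ 1 (mod 43))
Combine: x ≡ Σ r_i×M_i×(M_i⁻¹ mod m_i) = 34×1333×36 + 23×2021×26 + 29×1457×17 = 1631592 + 1208558 + 718301 = 3558451
3558451 mod 62651 = 49995
x ≡ 49995 (mod 62651)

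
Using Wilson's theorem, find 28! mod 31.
(30)! = (28)! × (29) × (30) ≡ -1 (mod 31). So (28)! ≡ -1 × [(30)(29)]^(-1) ≡ 15 (mod 31)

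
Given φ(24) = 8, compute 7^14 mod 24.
By Euler: 7^{8} ≡ 1 (mod 24) since gcd(7, 24) = 1. 14 = 1×8 + 6. So 7^{14} ≡ 7^{6} ≡ 1 (mod 24)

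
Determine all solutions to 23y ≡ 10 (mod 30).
20

Since gcd(23, 30) = 1 divides 10, a solution exists.
Multiply both sides by the inverse of 23 mod 30:
  23^(-1) mod 30 = 17
  x ≡ 17 × 10 ≡ 170 ≡ 20 (mod 30)
Verification: 23 × 20 = 460 = 15 × 30 + 10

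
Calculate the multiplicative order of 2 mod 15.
Powers of 2 mod 15: 2^1≡2, 2^2≡4, 2^3≡8, 2^4≡1. Order = 4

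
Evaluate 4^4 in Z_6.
4 = 4 (binary 100). Repeated squaring mod 6: 4^1 ≡ 4; 4^2 ≡ 4² = 16 ≡ 4; 4^4 ≡ 4² = 16 ≡ 4. So 4^4 ≡ 4 (mod 6).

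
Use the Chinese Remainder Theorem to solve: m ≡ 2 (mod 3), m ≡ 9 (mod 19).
M = 3 × 19 = 57. M₁ = 19, y₁ ≡ 1 (mod 3). M₂ = 3, y₂ ≡ 13 (mod 19). m = 2×19×1 + 9×3×13 ≡ 47 (mod 57)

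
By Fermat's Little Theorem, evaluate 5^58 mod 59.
By Fermat's Little Theorem, 5^{58} ≡ 1 (mod 59) since 59 is prime and gcd(5, 59) = 1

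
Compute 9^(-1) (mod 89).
9^(-1) ≡ 10 (mod 89). Verification: 9 × 10 = 90 ≡ 1 (mod 89)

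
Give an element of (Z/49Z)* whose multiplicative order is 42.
3 has order 42 mod 49 since 3^{42} ≡ 1 (mod 49) and no smaller power works.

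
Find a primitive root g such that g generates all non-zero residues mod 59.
p - 1 = 58 has prime divisors 2, 29. h is a primitive root mod 59 iff h^(58/q) ≢ 1 (mod 59) for each such q.
h = 2: 2^29 ≡ 58, 2^2 ≡ 4 (mod 59); none is 1, so 2 has order 58 and is a primitive root.
The smallest primitive root mod 59 is g = 2.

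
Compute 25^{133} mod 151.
80

Using successive squaring:
Binary expansion of 133: 10000101
Powers of 25 mod 151 (each is the square of the previous):
  25^1 ≡ 25 (mod 151)
  25^2 ≡ 25² = 625 ≡ 21 (mod 151)
  25^4 ≡ 21² = 441 ≡ 139 (mod 151)
  25^8 ≡ 139² = 19321 ≡ 144 (mod 151)
  25^16 ≡ 144² = 20736 ≡ 49 (mod 151)
  25^32 ≡ 49² = 2401 ≡ 136 (mod 151)
  25^64 ≡ 136² = 18496 ≡ 74 (mod 151)
  25^128 ≡ 74² = 5476 ≡ 40 (mod 151)
133 = 128 + 4 + 1, so 25^133 = 25^128 × 25^4 × 25^1 ≡ 40 × 139 × 25 (mod 151)
Multiplying step by step:
  40 × 139 = 5560 ≡ 124 (mod 151)
  124 × 25 = 3100 ≡ 80 (mod 151)
Result: 25^133 ≡ 80 (mod 151)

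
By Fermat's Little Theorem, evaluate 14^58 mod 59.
By Fermat's Little Theorem, 14^{58} ≡ 1 (mod 59) since 59 is prime and gcd(14, 59) = 1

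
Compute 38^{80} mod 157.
126

Using successive squaring:
Binary expansion of 80: 1010000
Powers of 38 mod 157 (each is the square of the previous):
  38^1 ≡ 38 (mod 157)
  38^2 ≡ 38² = 1444 ≡ 31 (mod 157)
  38^4 ≡ 31² = 961 ≡ 19 (mod 157)
  38^8 ≡ 19² = 361 ≡ 47 (mod 157)
  38^16 ≡ 47² = 2209 ≡ 11 (mod 157)
  38^32 ≡ 11² = 121 ≡ 121 (mod 157)
  38^64 ≡ 121² = 14641 ≡ 40 (mod 157)
80 = 64 + 16, so 38^80 = 38^64 × 38^16 ≡ 40 × 11 (mod 157)
Multiplying step by step:
  40 × 11 = 440 ≡ 126 (mod 157)
Result: 38^80 ≡ 126 (mod 157)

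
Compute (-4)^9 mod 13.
(-4) ≡ 9 (mod 13). 9 = 8 + 1 (binary 1001). Repeated squaring mod 13: 9^1 ≡ 9; 9^2 ≡ 9² = 81 ≡ 3; 9^4 ≡ 3² = 9 ≡ 9; 9^8 ≡ 9² = 81 ≡ 3. Multiply: (-4)^9 ≡ 9^8 × 9^1 ≡ 3 × 9 (mod 13): 3 × 9 = 27 ≡ 1. So (-4)^9 ≡ 1 (mod 13).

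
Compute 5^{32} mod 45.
25

Using successive squaring:
Binary expansion of 32: 100000
Powers of 5 mod 45 (each is the square of the previous):
  5^1 ≡ 5 (mod 45)
  5^2 ≡ 5² = 25 ≡ 25 (mod 45)
  5^4 ≡ 25² = 625 ≡ 40 (mod 45)
  5^8 ≡ 40² = 1600 ≡ 25 (mod 45)
  5^16 ≡ 25² = 625 ≡ 40 (mod 45)
  5^32 ≡ 40² = 1600 ≡ 25 (mod 45)
32 is a power of 2, so 5^32 is the last square: ≡ 25 (mod 45)
Result: 5^32 ≡ 25 (mod 45)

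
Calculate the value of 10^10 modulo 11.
10 = 8 + 2 (binary 1010). Repeated squaring mod 11: 10^1 ≡ 10; 10^2 ≡ 10² = 100 ≡ 1; 10^4 ≡ 1² = 1 ≡ 1; 10^8 ≡ 1² = 1 ≡ 1. Multiply: 10^10 = 10^8 × 10^2 ≡ 1 × 1 (mod 11): 1 × 1 = 1 ≡ 1. So 10^10 ≡ 1 (mod 11).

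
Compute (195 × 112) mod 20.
0

(195 × 112) = 21840
21840 mod 20 = 0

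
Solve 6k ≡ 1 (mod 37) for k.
31

Using Extended Euclidean Algorithm:
gcd(6, 37) = 1
Bezout coefficients: 6 × -6 + 37 × 1 = 1
So 6 × -6 ≡ 1 (mod 37)
The inverse is -6 mod 37 = 31
Verification: 6 × 31 = 186 = 5 × 37 + 1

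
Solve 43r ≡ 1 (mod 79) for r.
43^(-1) ≡ 68 (mod 79). Verification: 43 × 68 = 2924 ≡ 1 (mod 79)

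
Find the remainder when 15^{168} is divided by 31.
By Fermat: 15^{30} ≡ 1 (mod 31). 168 = 5×30 + 18. So 15^{168} ≡ 15^{18} ≡ 4 (mod 31)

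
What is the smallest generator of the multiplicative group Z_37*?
p - 1 = 36 has prime divisors 2, 3. h is a primitive root mod 37 iff h^(36/q) ≢ 1 (mod 37) for each such q.
h = 2: 2^18 ≡ 36, 2^12 ≡ 26 (mod 37); none is 1, so 2 has order 36 and is a primitive root.
The smallest primitive root mod 37 is g = 2.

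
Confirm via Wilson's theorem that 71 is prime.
(70)! mod 71 = 70. Since this equals -1 (mod 71), Wilson confirms 71 is prime.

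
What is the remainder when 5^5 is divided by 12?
5 = 4 + 1 (binary 101). Repeated squaring mod 12: 5^1 ≡ 5; 5^2 ≡ 5² = 25 ≡ 1; 5^4 ≡ 1² = 1 ≡ 1. Multiply: 5^5 = 5^4 × 5^1 ≡ 1 × 5 (mod 12): 1 × 5 = 5 ≡ 5. So 5^5 ≡ 5 (mod 12).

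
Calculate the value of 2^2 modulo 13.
2 = 2 (binary 10). Repeated squaring mod 13: 2^1 ≡ 2; 2^2 ≡ 2² = 4 ≡ 4. So 2^2 ≡ 4 (mod 13).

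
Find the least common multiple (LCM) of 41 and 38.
1558

First find GCD(41, 38) using the Euclidean algorithm:
41 = 1 × 38 + 3
38 = 12 × 3 + 2
3 = 1 × 2 + 1
2 = 2 × 1 + 0
GCD(41, 38) = 1

LCM formula: LCM(a, b) = (a × b) / GCD(a, b)
LCM(41, 38) = (41 × 38) / 1
LCM(41, 38) = 1558 / 1
LCM(41, 38) = 1558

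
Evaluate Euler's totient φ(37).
36

Prime factorization: 37 = 37
Using the formula φ(n) = n × Π(1 - 1/p) for each prime factor p:
φ(37) = 37 × (1 - 1/37)
φ(37) = 36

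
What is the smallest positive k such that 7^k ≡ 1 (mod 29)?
Powers of 7 mod 29: 7^1≡7, 7^2≡20, 7^3≡24, 7^4≡23, 7^5≡16, 7^6≡25, 7^7≡1. Order = 7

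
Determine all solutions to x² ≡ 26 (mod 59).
The square roots of 26 mod 59 are 12 and 47. Verify: 12² = 144 ≡ 26 (mod 59)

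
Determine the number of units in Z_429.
240

Prime factorization: 429 = 3 × 11 × 13
Using the formula φ(n) = n × Π(1 - 1/p) for each prime factor p:
φ(429) = 429 × (1 - 1/3) × (1 - 1/11) × (1 - 1/13)
φ(429) = 240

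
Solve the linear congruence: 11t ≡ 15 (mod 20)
5

Since gcd(11, 20) = 1 divides 15, a solution exists.
Multiply both sides by the inverse of 11 mod 20:
  11^(-1) mod 20 = 11
  x ≡ 11 × 15 ≡ 165 ≡ 5 (mod 20)
Verification: 11 × 5 = 55 = 2 × 20 + 15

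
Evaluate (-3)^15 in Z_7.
Using Fermat: (-3)^{6} ≡ 1 (mod 7). 15 ≡ 3 (mod 6). So (-3)^{15} ≡ (-3)^{3} ≡ 1 (mod 7)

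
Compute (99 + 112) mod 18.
13

(99 + 112) = 211
211 mod 18 = 13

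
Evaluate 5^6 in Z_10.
6 = 4 + 2 (binary 110). Repeated squaring mod 10: 5^1 ≡ 5; 5^2 ≡ 5² = 25 ≡ 5; 5^4 ≡ 5² = 25 ≡ 5. Multiply: 5^6 = 5^4 × 5^2 ≡ 5 × 5 (mod 10): 5 × 5 = 25 ≡ 5. So 5^6 ≡ 5 (mod 10).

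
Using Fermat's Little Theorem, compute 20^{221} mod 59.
29

By Fermat's Little Theorem, a^(p-1) ≡ 1 (mod p) for prime p and gcd(a, p) = 1
Here p = 59, so 20^58 ≡ 1 (mod 59)
We can reduce the exponent: 221 mod 58 = 47
So 20^221 ≡ 20^47 (mod 59)
Computing: 20^47 mod 59 = 29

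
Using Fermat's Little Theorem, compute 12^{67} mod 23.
12

By Fermat's Little Theorem, a^(p-1) ≡ 1 (mod p) for prime p and gcd(a, p) = 1
Here p = 23, so 12^22 ≡ 1 (mod 23)
We can reduce the exponent: 67 mod 22 = 1
So 12^67 ≡ 12^1 (mod 23)
Computing: 12^1 mod 23 = 12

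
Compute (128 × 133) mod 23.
4

(128 × 133) = 17024
17024 mod 23 = 4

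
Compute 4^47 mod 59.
Using repeated squaring. 47 = 32 + 8 + 4 + 2 + 1 (binary 101111). Repeated squaring mod 59: 4^1 ≡ 4; 4^2 ≡ 4² = 16 ≡ 16; 4^4 ≡ 16² = 256 ≡ 20; 4^8 ≡ 20² = 400 ≡ 46; 4^16 ≡ 46² = 2116 ≡ 51; 4^32 ≡ 51² = 2601 ≡ 5. Multiply: 4^47 = 4^32 × 4^8 × 4^4 × 4^2 × 4^1 ≡ 5 × 46 × 20 × 16 × 4 (mod 59): 5 × 46 = 230 ≡ 53; 53 × 20 = 1060 ≡ 57; 57 × 16 = 912 ≡ 27; 27 × 4 = 108 ≡ 49. So 4^47 ≡ 49 (mod 59).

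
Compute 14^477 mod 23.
Using Fermat: 14^{22} ≡ 1 (mod 23). 477 ≡ 15 (mod 22). So 14^{477} ≡ 14^{15} ≡ 17 (mod 23)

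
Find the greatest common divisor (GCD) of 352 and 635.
1

Using the Euclidean algorithm:
352 = 0 × 635 + 352
635 = 1 × 352 + 283
352 = 1 × 283 + 69
283 = 4 × 69 + 7
69 = 9 × 7 + 6
7 = 1 × 6 + 1
6 = 6 × 1 + 0

GCD(352, 635) = 1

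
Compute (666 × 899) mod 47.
1

(666 × 899) = 598734
598734 mod 47 = 1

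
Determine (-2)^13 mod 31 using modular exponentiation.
Using repeated squaring. (-2) ≡ 29 (mod 31). 13 = 8 + 4 + 1 (binary 1101). Repeated squaring mod 31: 29^1 ≡ 29; 29^2 ≡ 29² = 841 ≡ 4; 29^4 ≡ 4² = 16 ≡ 16; 29^8 ≡ 16² = 256 ≡ 8. Multiply: (-2)^13 ≡ 29^8 × 29^4 × 29^1 ≡ 8 × 16 × 29 (mod 31): 8 × 16 = 128 ≡ 4; 4 × 29 = 116 ≡ 23. So (-2)^13 ≡ 23 (mod 31).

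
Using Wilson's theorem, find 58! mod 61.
(60)! = (58)! × (59) × (60) ≡ -1 (mod 61). So (58)! ≡ -1 × [(60)(59)]^(-1) ≡ 30 (mod 61)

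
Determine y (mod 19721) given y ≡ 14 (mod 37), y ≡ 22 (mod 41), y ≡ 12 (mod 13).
12076

Using the Chinese Remainder Theorem:
M = product of moduli = 19721
For equation 1: M_1 = 533, 533 ≡ 15 (mod 37), inverse of 533 mod 37 is 5 (check: 15 × 5 = 75 ≡ 1 (mod 37))
For equation 2: M_2 = 481, 481 ≡ 30 (mod 41), inverse of 481 mod 41 is 26 (check: 30 × 26 = 780 ≡ 1 (mod 41))
For equation 3: M_3 = 1517, 1517 ≡ 9 (mod 13), inverse of 1517 mod 13 is 3 (check: 9 × 3 = 27 ≡ 1 (mod 13))
Combine: y ≡ Σ r_i×M_i×(M_i⁻¹ mod m_i) = 14×533×5 + 22×481×26 + 12×1517×3 = 37310 + 275132 + 54612 = 367054
367054 mod 19721 = 12076
y ≡ 12076 (mod 19721)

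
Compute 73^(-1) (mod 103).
73^(-1) ≡ 24 (mod 103). Verification: 73 × 24 = 1752 ≡ 1 (mod 103)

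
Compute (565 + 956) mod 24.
9

(565 + 956) = 1521
1521 mod 24 = 9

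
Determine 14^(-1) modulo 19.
14^(-1) ≡ 15 (mod 19). Verification: 14 × 15 = 210 ≡ 1 (mod 19)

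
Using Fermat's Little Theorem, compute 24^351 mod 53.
By Fermat: 24^{52} ≡ 1 (mod 53). 351 = 6×52 + 39. So 24^{351} ≡ 24^{39} ≡ 1 (mod 53)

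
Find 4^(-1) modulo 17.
13

Using Extended Euclidean Algorithm:
gcd(4, 17) = 1
Bezout coefficients: 4 × -4 + 17 × 1 = 1
So 4 × -4 ≡ 1 (mod 17)
The inverse is -4 mod 17 = 13
Verification: 4 × 13 = 52 = 3 × 17 + 1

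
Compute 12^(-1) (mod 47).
4

Using Extended Euclidean Algorithm:
gcd(12, 47) = 1
Bezout coefficients: 12 × 4 + 47 × -1 = 1
So 12 × 4 ≡ 1 (mod 47)
The inverse is 4 mod 47 = 4
Verification: 12 × 4 = 48 = 1 × 47 + 1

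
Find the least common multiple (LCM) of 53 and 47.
2491

First find GCD(53, 47) using the Euclidean algorithm:
53 = 1 × 47 + 6
47 = 7 × 6 + 5
6 = 1 × 5 + 1
5 = 5 × 1 + 0
GCD(53, 47) = 1

LCM formula: LCM(a, b) = (a × b) / GCD(a, b)
LCM(53, 47) = (53 × 47) / 1
LCM(53, 47) = 2491 / 1
LCM(53, 47) = 2491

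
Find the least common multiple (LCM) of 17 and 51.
51

First find GCD(17, 51) using the Euclidean algorithm:
17 = 0 × 51 + 17
51 = 3 × 17 + 0
GCD(17, 51) = 17

LCM formula: LCM(a, b) = (a × b) / GCD(a, b)
LCM(17, 51) = (17 × 51) / 17
LCM(17, 51) = 867 / 17
LCM(17, 51) = 51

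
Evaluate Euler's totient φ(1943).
1848

Prime factorization: 1943 = 29 × 67
Using the formula φ(n) = n × Π(1 - 1/p) for each prime factor p:
φ(1943) = 1943 × (1 - 1/29) × (1 - 1/67)
φ(1943) = 1848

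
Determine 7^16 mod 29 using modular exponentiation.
Using repeated squaring. 16 = 16 (binary 10000). Repeated squaring mod 29: 7^1 ≡ 7; 7^2 ≡ 7² = 49 ≡ 20; 7^4 ≡ 20² = 400 ≡ 23; 7^8 ≡ 23² = 529 ≡ 7; 7^16 ≡ 7² = 49 ≡ 20. So 7^16 ≡ 20 (mod 29).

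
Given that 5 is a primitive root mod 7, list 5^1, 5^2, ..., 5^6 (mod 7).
g^1, g^2, ..., g^{6} mod 7: {5, 4, 6, 2, 3, 1}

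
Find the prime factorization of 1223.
1223

Divide by primes starting from smallest:
1223 ÷ 1223 = 1

1223 = 1223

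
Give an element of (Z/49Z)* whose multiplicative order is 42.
3 has order 42 mod 49 since 3^{42} ≡ 1 (mod 49) and no smaller power works.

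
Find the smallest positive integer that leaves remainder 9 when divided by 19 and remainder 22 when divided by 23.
M = 19 × 23 = 437. M₁ = 23, y₁ ≡ 5 (mod 19). M₂ = 19, y₂ ≡ 17 (mod 23). r = 9×23×5 + 22×19×17 ≡ 275 (mod 437). The smallest positive such number is 275.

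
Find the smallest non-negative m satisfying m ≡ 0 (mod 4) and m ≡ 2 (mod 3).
M = 4 × 3 = 12. M₁ = 3, y₁ ≡ 3 (mod 4). M₂ = 4, y₂ ≡ 1 (mod 3). m = 0×3×3 + 2×4×1 ≡ 8 (mod 12)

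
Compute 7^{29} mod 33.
19

Using successive squaring:
Binary expansion of 29: 11101
Powers of 7 mod 33 (each is the square of the previous):
  7^1 ≡ 7 (mod 33)
  7^2 ≡ 7² = 49 ≡ 16 (mod 33)
  7^4 ≡ 16² = 256 ≡ 25 (mod 33)
  7^8 ≡ 25² = 625 ≡ 31 (mod 33)
  7^16 ≡ 31² = 961 ≡ 4 (mod 33)
29 = 16 + 8 + 4 + 1, so 7^29 = 7^16 × 7^8 × 7^4 × 7^1 ≡ 4 × 31 × 25 × 7 (mod 33)
Multiplying step by step:
  4 × 31 = 124 ≡ 25 (mod 33)
  25 × 25 = 625 ≡ 31 (mod 33)
  31 × 7 = 217 ≡ 19 (mod 33)
Result: 7^29 ≡ 19 (mod 33)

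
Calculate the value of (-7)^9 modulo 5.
(-7) ≡ 3 (mod 5). 9 = 8 + 1 (binary 1001). Repeated squaring mod 5: 3^1 ≡ 3; 3^2 ≡ 3² = 9 ≡ 4; 3^4 ≡ 4² = 16 ≡ 1; 3^8 ≡ 1² = 1 ≡ 1. Multiply: (-7)^9 ≡ 3^8 × 3^1 ≡ 1 × 3 (mod 5): 1 × 3 = 3 ≡ 3. So (-7)^9 ≡ 3 (mod 5).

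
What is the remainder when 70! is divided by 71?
By Wilson's theorem, (70)! ≡ -1 ≡ 70 (mod 71)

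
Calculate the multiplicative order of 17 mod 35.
Powers of 17 mod 35: 17^1≡17, 17^2≡9, 17^3≡13, 17^4≡11, 17^5≡12, 17^6≡29, 17^7≡3, 17^8≡16, 17^9≡27, 17^10≡4, 17^11≡33, 17^12≡1. Order = 12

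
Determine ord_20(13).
Powers of 13 mod 20: 13^1≡13, 13^2≡9, 13^3≡17, 13^4≡1. Order = 4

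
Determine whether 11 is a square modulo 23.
By Euler's criterion: 11^{11} ≡ 22 (mod 23). Since this equals -1 (≡ 22), 11 is not a QR.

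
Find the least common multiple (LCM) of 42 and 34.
714

First find GCD(42, 34) using the Euclidean algorithm:
42 = 1 × 34 + 8
34 = 4 × 8 + 2
8 = 4 × 2 + 0
GCD(42, 34) = 2

LCM formula: LCM(a, b) = (a × b) / GCD(a, b)
LCM(42, 34) = (42 × 34) / 2
LCM(42, 34) = 1428 / 2
LCM(42, 34) = 714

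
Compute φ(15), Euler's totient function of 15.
8

Prime factorization: 15 = 3 × 5
Using the formula φ(n) = n × Π(1 - 1/p) for each prime factor p:
φ(15) = 15 × (1 - 1/3) × (1 - 1/5)
φ(15) = 8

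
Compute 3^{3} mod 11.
5

Using successive squaring:
Binary expansion of 3: 11
Powers of 3 mod 11 (each is the square of the previous):
  3^1 ≡ 3 (mod 11)
  3^2 ≡ 3² = 9 ≡ 9 (mod 11)
3 = 2 + 1, so 3^3 = 3^2 × 3^1 ≡ 9 × 3 (mod 11)
Multiplying step by step:
  9 × 3 = 27 ≡ 5 (mod 11)
Result: 3^3 ≡ 5 (mod 11)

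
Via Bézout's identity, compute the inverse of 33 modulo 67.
Extended GCD: 33(-2) + 67(1) = 1. So 33^(-1) ≡ 65 ≡ 65 (mod 67). Verify: 33 × 65 = 2145 ≡ 1 (mod 67)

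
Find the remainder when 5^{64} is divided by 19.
By Fermat: 5^{18} ≡ 1 (mod 19). 64 = 3×18 + 10. So 5^{64} ≡ 5^{10} ≡ 5 (mod 19)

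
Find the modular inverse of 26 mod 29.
26^(-1) ≡ 19 (mod 29). Verification: 26 × 19 = 494 ≡ 1 (mod 29)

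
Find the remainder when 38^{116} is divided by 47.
By Fermat: 38^{46} ≡ 1 (mod 47). 116 = 2×46 + 24. So 38^{116} ≡ 38^{24} ≡ 9 (mod 47)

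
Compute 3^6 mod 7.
6 = 4 + 2 (binary 110). Repeated squaring mod 7: 3^1 ≡ 3; 3^2 ≡ 3² = 9 ≡ 2; 3^4 ≡ 2² = 4 ≡ 4. Multiply: 3^6 = 3^4 × 3^2 ≡ 4 × 2 (mod 7): 4 × 2 = 8 ≡ 1. So 3^6 ≡ 1 (mod 7).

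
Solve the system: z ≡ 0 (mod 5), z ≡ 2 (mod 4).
M = 5 × 4 = 20. M₁ = 4, y₁ ≡ 4 (mod 5). M₂ = 5, y₂ ≡ 1 (mod 4). z = 0×4×4 + 2×5×1 ≡ 10 (mod 20)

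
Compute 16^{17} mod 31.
8

Using successive squaring:
Binary expansion of 17: 10001
Powers of 16 mod 31 (each is the square of the previous):
  16^1 ≡ 16 (mod 31)
  16^2 ≡ 16² = 256 ≡ 8 (mod 31)
  16^4 ≡ 8² = 64 ≡ 2 (mod 31)
  16^8 ≡ 2² = 4 ≡ 4 (mod 31)
  16^16 ≡ 4² = 16 ≡ 16 (mod 31)
17 = 16 + 1, so 16^17 = 16^16 × 16^1 ≡ 16 × 16 (mod 31)
Multiplying step by step:
  16 × 16 = 256 ≡ 8 (mod 31)
Result: 16^17 ≡ 8 (mod 31)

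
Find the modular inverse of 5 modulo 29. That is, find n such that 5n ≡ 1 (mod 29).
6

Using Extended Euclidean Algorithm:
gcd(5, 29) = 1
Bezout coefficients: 5 × 6 + 29 × -1 = 1
So 5 × 6 ≡ 1 (mod 29)
The inverse is 6 mod 29 = 6
Verification: 5 × 6 = 30 = 1 × 29 + 1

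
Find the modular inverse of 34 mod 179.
34^(-1) ≡ 79 (mod 179). Verification: 34 × 79 = 2686 ≡ 1 (mod 179)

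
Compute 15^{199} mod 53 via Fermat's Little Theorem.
10

By Fermat's Little Theorem, a^(p-1) ≡ 1 (mod p) for prime p and gcd(a, p) = 1
Here p = 53, so 15^52 ≡ 1 (mod 53)
We can reduce the exponent: 199 mod 52 = 43
So 15^199 ≡ 15^43 (mod 53)
Computing: 15^43 mod 53 = 10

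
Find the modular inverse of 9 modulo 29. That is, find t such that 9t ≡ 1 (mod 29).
13

Using Extended Euclidean Algorithm:
gcd(9, 29) = 1
Bezout coefficients: 9 × 13 + 29 × -4 = 1
So 9 × 13 ≡ 1 (mod 29)
The inverse is 13 mod 29 = 13
Verification: 9 × 13 = 117 = 4 × 29 + 1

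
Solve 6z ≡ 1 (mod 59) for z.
6^(-1) ≡ 10 (mod 59). Verification: 6 × 10 = 60 ≡ 1 (mod 59)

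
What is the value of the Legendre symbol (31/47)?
(31/47) = 31^{23} mod 47 = -1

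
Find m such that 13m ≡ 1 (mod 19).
13^(-1) ≡ 3 (mod 19). Verification: 13 × 3 = 39 ≡ 1 (mod 19)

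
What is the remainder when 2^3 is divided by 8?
3 = 2 + 1 (binary 11). Repeated squaring mod 8: 2^1 ≡ 2; 2^2 ≡ 2² = 4 ≡ 4. Multiply: 2^3 = 2^2 × 2^1 ≡ 4 × 2 (mod 8): 4 × 2 = 8 ≡ 0. So 2^3 ≡ 0 (mod 8).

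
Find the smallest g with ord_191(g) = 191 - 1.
p - 1 = 190 has prime divisors 2, 5, 19. h is a primitive root mod 191 iff h^(190/q) ≢ 1 (mod 191) for each such q.
h = 2: 2^95 ≡ 1, 2^38 ≡ 49, 2^10 ≡ 69 (mod 191); 2^95 ≡ 1, so not a primitive root.
h = 3: 3^95 ≡ 1, 3^38 ≡ 39, 3^10 ≡ 30 (mod 191); 3^95 ≡ 1, so not a primitive root.
h = 4: 4^95 ≡ 1, 4^38 ≡ 109, 4^10 ≡ 177 (mod 191); 4^95 ≡ 1, so not a primitive root.
h = 5: 5^95 ≡ 1, 5^38 ≡ 1, 5^10 ≡ 177 (mod 191); 5^95 ≡ 1, so not a primitive root.
h = 6: 6^95 ≡ 1, 6^38 ≡ 1, 6^10 ≡ 160 (mod 191); 6^95 ≡ 1, so not a primitive root.
h = 7: 7^95 ≡ 190, 7^38 ≡ 39, 7^10 ≡ 1 (mod 191); 7^10 ≡ 1, so not a primitive root.
h = 8: 8^95 ≡ 1, 8^38 ≡ 184, 8^10 ≡ 180 (mod 191); 8^95 ≡ 1, so not a primitive root.
h = 9: 9^95 ≡ 1, 9^38 ≡ 184, 9^10 ≡ 136 (mod 191); 9^95 ≡ 1, so not a primitive root.
h = 10: 10^95 ≡ 1, 10^38 ≡ 49, 10^10 ≡ 180 (mod 191); 10^95 ≡ 1, so not a primitive root.
h = 11: 11^95 ≡ 190, 11^38 ≡ 1, 11^10 ≡ 107 (mod 191); 11^38 ≡ 1, so not a primitive root.
h = 12: 12^95 ≡ 1, 12^38 ≡ 49, 12^10 ≡ 153 (mod 191); 12^95 ≡ 1, so not a primitive root.
h = 13: 13^95 ≡ 1, 13^38 ≡ 184, 13^10 ≡ 121 (mod 191); 13^95 ≡ 1, so not a primitive root.
h = 14: 14^95 ≡ 190, 14^38 ≡ 1, 14^10 ≡ 69 (mod 191); 14^38 ≡ 1, so not a primitive root.
h = 15: 15^95 ≡ 1, 15^38 ≡ 39, 15^10 ≡ 153 (mod 191); 15^95 ≡ 1, so not a primitive root.
h = 16: 16^95 ≡ 1, 16^38 ≡ 39, 16^10 ≡ 5 (mod 191); 16^95 ≡ 1, so not a primitive root.
h = 17: 17^95 ≡ 1, 17^38 ≡ 109, 17^10 ≡ 32 (mod 191); 17^95 ≡ 1, so not a primitive root.
h = 18: 18^95 ≡ 1, 18^38 ≡ 39, 18^10 ≡ 25 (mod 191); 18^95 ≡ 1, so not a primitive root.
h = 19: 19^95 ≡ 190, 19^38 ≡ 39, 19^10 ≡ 52 (mod 191); none is 1, so 19 has order 190 and is a primitive root.
The smallest primitive root mod 191 is g = 19.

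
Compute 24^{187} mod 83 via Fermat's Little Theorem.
8

By Fermat's Little Theorem, a^(p-1) ≡ 1 (mod p) for prime p and gcd(a, p) = 1
Here p = 83, so 24^82 ≡ 1 (mod 83)
We can reduce the exponent: 187 mod 82 = 23
So 24^187 ≡ 24^23 (mod 83)
Computing: 24^23 mod 83 = 8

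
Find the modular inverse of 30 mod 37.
30^(-1) ≡ 21 (mod 37). Verification: 30 × 21 = 630 ≡ 1 (mod 37)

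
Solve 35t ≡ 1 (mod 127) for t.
35^(-1) ≡ 98 (mod 127). Verification: 35 × 98 = 3430 ≡ 1 (mod 127)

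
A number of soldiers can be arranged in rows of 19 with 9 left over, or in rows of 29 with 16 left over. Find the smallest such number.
M = 19 × 29 = 551. M₁ = 29, y₁ ≡ 2 (mod 19). M₂ = 19, y₂ ≡ 26 (mod 29). z = 9×29×2 + 16×19×26 ≡ 161 (mod 551). The smallest positive such number is 161.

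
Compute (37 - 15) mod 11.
0

(37 - 15) = 22
22 mod 11 = 0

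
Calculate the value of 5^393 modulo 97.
Using Fermat: 5^{96} ≡ 1 (mod 97). 393 ≡ 9 (mod 96). So 5^{393} ≡ 5^{9} ≡ 30 (mod 97)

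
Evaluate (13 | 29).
(13/29) = 13^{14} mod 29 = 1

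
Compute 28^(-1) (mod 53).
28^(-1) ≡ 36 (mod 53). Verification: 28 × 36 = 1008 ≡ 1 (mod 53)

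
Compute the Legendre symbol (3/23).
(3/23) = 3^{11} mod 23 = 1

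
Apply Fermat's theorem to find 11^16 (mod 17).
By Fermat's Little Theorem, 11^{16} ≡ 1 (mod 17) since 17 is prime and gcd(11, 17) = 1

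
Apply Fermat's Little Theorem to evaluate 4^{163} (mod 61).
19

By Fermat's Little Theorem, a^(p-1) ≡ 1 (mod p) for prime p and gcd(a, p) = 1
Here p = 61, so 4^60 ≡ 1 (mod 61)
We can reduce the exponent: 163 mod 60 = 43
So 4^163 ≡ 4^43 (mod 61)
Computing: 4^43 mod 61 = 19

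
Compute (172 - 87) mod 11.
8

(172 - 87) = 85
85 mod 11 = 8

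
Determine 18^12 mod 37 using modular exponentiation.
Using repeated squaring. 12 = 8 + 4 (binary 1100). Repeated squaring mod 37: 18^1 ≡ 18; 18^2 ≡ 18² = 324 ≡ 28; 18^4 ≡ 28² = 784 ≡ 7; 18^8 ≡ 7² = 49 ≡ 12. Multiply: 18^12 = 18^8 × 18^4 ≡ 12 × 7 (mod 37): 12 × 7 = 84 ≡ 10. So 18^12 ≡ 10 (mod 37).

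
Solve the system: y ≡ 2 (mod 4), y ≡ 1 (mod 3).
M = 4 × 3 = 12. M₁ = 3, y₁ ≡ 3 (mod 4). M₂ = 4, y₂ ≡ 1 (mod 3). y = 2×3×3 + 1×4×1 ≡ 10 (mod 12)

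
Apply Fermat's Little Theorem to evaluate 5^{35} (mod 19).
4

By Fermat's Little Theorem, a^(p-1) ≡ 1 (mod p) for prime p and gcd(a, p) = 1
Here p = 19, so 5^18 ≡ 1 (mod 19)
We can reduce the exponent: 35 mod 18 = 17
So 5^35 ≡ 5^17 (mod 19)
Computing: 5^17 mod 19 = 4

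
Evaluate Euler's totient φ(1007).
936

Prime factorization: 1007 = 19 × 53
Using the formula φ(n) = n × Π(1 - 1/p) for each prime factor p:
φ(1007) = 1007 × (1 - 1/19) × (1 - 1/53)
φ(1007) = 936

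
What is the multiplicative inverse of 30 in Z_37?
30^(-1) ≡ 21 (mod 37). Verification: 30 × 21 = 630 ≡ 1 (mod 37)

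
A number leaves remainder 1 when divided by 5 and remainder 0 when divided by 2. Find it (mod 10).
M = 5 × 2 = 10. M₁ = 2, y₁ ≡ 3 (mod 5). M₂ = 5, y₂ ≡ 1 (mod 2). n = 1×2×3 + 0×5×1 ≡ 6 (mod 10)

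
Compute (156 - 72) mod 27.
3

(156 - 72) = 84
84 mod 27 = 3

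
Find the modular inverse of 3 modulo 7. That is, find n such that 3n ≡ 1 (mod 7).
5

Using Extended Euclidean Algorithm:
gcd(3, 7) = 1
Bezout coefficients: 3 × -2 + 7 × 1 = 1
So 3 × -2 ≡ 1 (mod 7)
The inverse is -2 mod 7 = 5
Verification: 3 × 5 = 15 = 2 × 7 + 1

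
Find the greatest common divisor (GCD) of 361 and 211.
1

Using the Euclidean algorithm:
361 = 1 × 211 + 150
211 = 1 × 150 + 61
150 = 2 × 61 + 28
61 = 2 × 28 + 5
28 = 5 × 5 + 3
5 = 1 × 3 + 2
3 = 1 × 2 + 1
2 = 2 × 1 + 0

GCD(361, 211) = 1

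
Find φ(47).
46

Prime factorization: 47 = 47
Using the formula φ(n) = n × Π(1 - 1/p) for each prime factor p:
φ(47) = 47 × (1 - 1/47)
φ(47) = 46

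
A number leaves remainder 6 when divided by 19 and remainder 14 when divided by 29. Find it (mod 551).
M = 19 × 29 = 551. M₁ = 29, y₁ ≡ 2 (mod 19). M₂ = 19, y₂ ≡ 26 (mod 29). r = 6×29×2 + 14×19×26 ≡ 101 (mod 551)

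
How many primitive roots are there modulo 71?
24

The number of primitive roots modulo p is φ(p-1) = φ(70)
φ(70) = 24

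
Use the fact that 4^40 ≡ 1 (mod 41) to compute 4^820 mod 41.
By Fermat: 4^{40} ≡ 1 (mod 41). 820 ≡ 20 (mod 40). So 4^{820} ≡ 4^{20} ≡ 1 (mod 41)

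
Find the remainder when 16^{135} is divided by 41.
By Fermat: 16^{40} ≡ 1 (mod 41). 135 = 3×40 + 15. So 16^{135} ≡ 16^{15} ≡ 1 (mod 41)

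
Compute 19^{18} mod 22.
5

Using successive squaring:
Binary expansion of 18: 10010
Powers of 19 mod 22 (each is the square of the previous):
  19^1 ≡ 19 (mod 22)
  19^2 ≡ 19² = 361 ≡ 9 (mod 22)
  19^4 ≡ 9² = 81 ≡ 15 (mod 22)
  19^8 ≡ 15² = 225 ≡ 5 (mod 22)
  19^16 ≡ 5² = 25 ≡ 3 (mod 22)
18 = 16 + 2, so 19^18 = 19^16 × 19^2 ≡ 3 × 9 (mod 22)
Multiplying step by step:
  3 × 9 = 27 ≡ 5 (mod 22)
Result: 19^18 ≡ 5 (mod 22)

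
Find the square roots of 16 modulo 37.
The square roots of 16 mod 37 are 33 and 4. Verify: 33² = 1089 ≡ 16 (mod 37)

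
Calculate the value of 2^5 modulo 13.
5 = 4 + 1 (binary 101). Repeated squaring mod 13: 2^1 ≡ 2; 2^2 ≡ 2² = 4 ≡ 4; 2^4 ≡ 4² = 16 ≡ 3. Multiply: 2^5 = 2^4 × 2^1 ≡ 3 × 2 (mod 13): 3 × 2 = 6 ≡ 6. So 2^5 ≡ 6 (mod 13).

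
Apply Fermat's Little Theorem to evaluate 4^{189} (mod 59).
57

By Fermat's Little Theorem, a^(p-1) ≡ 1 (mod p) for prime p and gcd(a, p) = 1
Here p = 59, so 4^58 ≡ 1 (mod 59)
We can reduce the exponent: 189 mod 58 = 15
So 4^189 ≡ 4^15 (mod 59)
Computing: 4^15 mod 59 = 57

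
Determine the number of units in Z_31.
30

Prime factorization: 31 = 31
Using the formula φ(n) = n × Π(1 - 1/p) for each prime factor p:
φ(31) = 31 × (1 - 1/31)
φ(31) = 30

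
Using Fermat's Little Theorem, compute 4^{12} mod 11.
5

By Fermat's Little Theorem, a^(p-1) ≡ 1 (mod p) for prime p and gcd(a, p) = 1
Here p = 11, so 4^10 ≡ 1 (mod 11)
We can reduce the exponent: 12 mod 10 = 2
So 4^12 ≡ 4^2 (mod 11)
Computing: 4^2 mod 11 = 5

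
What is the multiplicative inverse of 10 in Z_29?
3

Using Extended Euclidean Algorithm:
gcd(10, 29) = 1
Bezout coefficients: 10 × 3 + 29 × -1 = 1
So 10 × 3 ≡ 1 (mod 29)
The inverse is 3 mod 29 = 3
Verification: 10 × 3 = 30 = 1 × 29 + 1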